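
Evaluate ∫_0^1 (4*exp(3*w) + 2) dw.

An antiderivative is F(w) = 4*exp(3*w)/3 + 2*w.
Then F(1) - F(0) = (2 + 4*exp(3)/3) - (4/3) = 2/3 + 4*exp(3)/3.

2/3 + 4*exp(3)/3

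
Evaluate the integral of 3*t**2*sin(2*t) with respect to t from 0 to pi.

-3*pi**2/2

Integrate by parts twice (u = t^2, dv = 3*sin(2*t) dt).
An antiderivative is F(t) = -3*t**2*cos(2*t)/2 + 3*t*sin(2*t)/2 + 3*cos(2*t)/4.
Then F(pi) - F(0) = (3/4 - 3*pi**2/2) - (3/4) = -3*pi**2/2.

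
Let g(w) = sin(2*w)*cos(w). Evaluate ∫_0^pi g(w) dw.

Use the identity sin(2*w)cos(w) = [sin(3*w) + sin(w)]/2.
An antiderivative is F(w) = -cos(w)/2 - cos(3*w)/6.
Then F(pi) - F(0) = (2/3) - (-2/3) = 4/3.

4/3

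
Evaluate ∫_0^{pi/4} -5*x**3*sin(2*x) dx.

15/8 - 15*pi**2/64

Integrate by parts 3 times (u = x^3, dv = -5*sin(2*x) dx).
An antiderivative is F(x) = 5*x**3*cos(2*x)/2 - 15*x**2*sin(2*x)/4 - 15*x*cos(2*x)/4 + 15*sin(2*x)/8.
Then F(pi/4) - F(0) = (15/8 - 15*pi**2/64) - (0) = 15/8 - 15*pi**2/64.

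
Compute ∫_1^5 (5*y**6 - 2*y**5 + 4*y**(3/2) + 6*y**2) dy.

By the power rule, an antiderivative is F(y) = 5*y**7/7 - y**6/3 + 8*y**(5/2)/5 + 2*y**3.
Then F(5) - F(1) = (40*sqrt(5) + 1067750/21) - (418/105) = 40*sqrt(5) + 1779444/35.

40*sqrt(5) + 1779444/35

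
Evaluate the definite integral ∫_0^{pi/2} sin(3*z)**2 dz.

Use the identity sin^2(3*z) = (1 - cos(6*z))/2.
An antiderivative is F(z) = z/2 - sin(6*z)/12.
Then F(pi/2) - F(0) = (pi/4) - (0) = pi/4.

pi/4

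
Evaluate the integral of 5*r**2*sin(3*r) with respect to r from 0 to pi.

Integrate by parts twice (u = r^2, dv = 5*sin(3*r) dr).
An antiderivative is F(r) = -5*r**2*cos(3*r)/3 + 10*r*sin(3*r)/9 + 10*cos(3*r)/27.
Then F(pi) - F(0) = (-10/27 + 5*pi**2/3) - (10/27) = -20/27 + 5*pi**2/3.

-20/27 + 5*pi**2/3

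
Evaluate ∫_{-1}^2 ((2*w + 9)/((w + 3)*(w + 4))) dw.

Factor the denominator: w**2 + 7*w + 12 = (w + 4)(w + 3).
Partial fractions: (2*w + 9)/((w + 3)*(w + 4)) = -1/(w + 4) + 3/(w + 3).
An antiderivative is F(w) = 3*log(w + 3) - log(w + 4).
Then F(2) - F(-1) = (-log(3) - log(2) + 3*log(5)) - (log(8/3)) = -4*log(2) + 3*log(5).

-4*log(2) + 3*log(5)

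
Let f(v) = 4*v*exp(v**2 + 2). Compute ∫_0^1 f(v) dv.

-2*(1 - exp(1))*exp(2)

Let u = v**2 + 2, so du = 2*v dv. When v = 0, u = 2; when v = 1, u = 3.
The integral becomes 2·∫ exp(u) du from 2 to 3, with antiderivative 2*exp(u).
Back in v: F(v) = 2*exp(v**2 + 2).
Then F(1) - F(0) = (2*exp(3)) - (2*exp(2)) = -2*(1 - exp(1))*exp(2).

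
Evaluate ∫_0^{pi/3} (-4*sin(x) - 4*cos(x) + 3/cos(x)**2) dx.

An antiderivative is F(x) = -4*sin(x) + 4*cos(x) + 3*tan(x).
Then F(pi/3) - F(0) = (sqrt(3) + 2) - (4) = -2 + sqrt(3).

-2 + sqrt(3)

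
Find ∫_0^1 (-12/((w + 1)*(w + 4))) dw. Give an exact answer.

Factor the denominator: w**2 + 5*w + 4 = (w + 4)(w + 1).
Partial fractions: -12/((w + 1)*(w + 4)) = 4/(w + 4) - 4/(w + 1).
An antiderivative is F(w) = -4*log(w + 1) + 4*log(w + 4).
Then F(1) - F(0) = (-4*log(2) + 4*log(5)) - (8*log(2)) = -12*log(2) + 4*log(5).

-12*log(2) + 4*log(5)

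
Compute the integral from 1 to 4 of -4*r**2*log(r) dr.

28 - 512*log(2)/3

Integrate by parts once (u = ln r, dv = -4*r**2 dr).
An antiderivative is F(r) = -4*r**3*(3*log(r) - 1)/9.
Then F(4) - F(1) = (256/9 - 512*log(2)/3) - (4/9) = 28 - 512*log(2)/3.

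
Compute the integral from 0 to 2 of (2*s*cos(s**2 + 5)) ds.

sin(9) - sin(5)

Let u = s**2 + 5, so du = 2*s ds. When s = 0, u = 5; when s = 2, u = 9.
The integral becomes ∫ cos(u) du from 5 to 9, with antiderivative sin(u).
Back in s: F(s) = sin(s**2 + 5).
Then F(2) - F(0) = (sin(9)) - (sin(5)) = sin(9) - sin(5).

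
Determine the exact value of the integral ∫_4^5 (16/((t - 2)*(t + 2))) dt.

Factor the denominator: t**2 - 4 = (t + 2)(t - 2).
Partial fractions: 16/((t - 2)*(t + 2)) = -4/(t + 2) + 4/(t - 2).
An antiderivative is F(t) = 4*log(t - 2) - 4*log(t + 2).
Then F(5) - F(4) = (-4*log(7) + 4*log(3)) - (-log(81)) = -4*log(7) + 8*log(3).

-4*log(7) + 8*log(3)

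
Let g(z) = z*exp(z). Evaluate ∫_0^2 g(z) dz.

Integrate by parts once (u = z, dv = exp(z) dz).
An antiderivative is F(z) = (z - 1)*exp(z).
Then F(2) - F(0) = (exp(2)) - (-1) = 1 + exp(2).

1 + exp(2)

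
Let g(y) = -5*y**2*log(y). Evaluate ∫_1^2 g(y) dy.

35/9 - 40*log(2)/3

Integrate by parts once (u = ln y, dv = -5*y**2 dy).
An antiderivative is F(y) = -5*y**3*(3*log(y) - 1)/9.
Then F(2) - F(1) = (40/9 - 40*log(2)/3) - (5/9) = 35/9 - 40*log(2)/3.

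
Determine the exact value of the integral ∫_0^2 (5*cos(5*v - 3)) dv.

sin(3) + sin(7)

Let u = 5*v - 3, so du = 5 dv. When v = 0, u = -3; when v = 2, u = 7.
The integral becomes ∫ cos(u) du from -3 to 7, with antiderivative sin(u).
Back in v: F(v) = sin(5*v - 3).
Then F(2) - F(0) = (sin(7)) - (-sin(3)) = sin(3) + sin(7).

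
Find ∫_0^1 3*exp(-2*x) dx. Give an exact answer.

3/2 - 3*exp(-2)/2

An antiderivative is F(x) = -3*exp(-2*x)/2.
Then F(1) - F(0) = (-3*exp(-2)/2) - (-3/2) = 3/2 - 3*exp(-2)/2.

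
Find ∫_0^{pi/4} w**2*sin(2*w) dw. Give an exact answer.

-1/4 + pi/8

Integrate by parts twice (u = w^2, dv = sin(2*w) dw).
An antiderivative is F(w) = -w**2*cos(2*w)/2 + w*sin(2*w)/2 + cos(2*w)/4.
Then F(pi/4) - F(0) = (pi/8) - (1/4) = -1/4 + pi/8.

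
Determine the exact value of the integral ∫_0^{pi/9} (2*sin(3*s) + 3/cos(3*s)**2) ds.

1/3 + sqrt(3)

An antiderivative is F(s) = -2*cos(3*s)/3 + tan(3*s).
Then F(pi/9) - F(0) = (-1/3 + sqrt(3)) - (-2/3) = 1/3 + sqrt(3).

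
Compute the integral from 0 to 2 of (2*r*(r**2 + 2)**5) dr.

23296/3

Let u = r**2 + 2, so du = 2*r dr. When r = 0, u = 2; when r = 2, u = 6.
The integral becomes ∫ u**5 du from 2 to 6, with antiderivative u**6/6.
Back in r: F(r) = (r**2 + 2)**6/6.
Then F(2) - F(0) = (7776) - (32/3) = 23296/3.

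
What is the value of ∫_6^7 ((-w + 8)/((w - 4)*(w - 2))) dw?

-3*log(5) + 2*log(3) + 4*log(2)

Factor the denominator: w**2 - 6*w + 8 = (w - 2)(w - 4).
Partial fractions: (-w + 8)/((w - 4)*(w - 2)) = -3/(w - 2) + 2/(w - 4).
An antiderivative is F(w) = 2*log(w - 4) - 3*log(w - 2).
Then F(7) - F(6) = (-3*log(5) + 2*log(3)) - (-log(16)) = -3*log(5) + 2*log(3) + 4*log(2).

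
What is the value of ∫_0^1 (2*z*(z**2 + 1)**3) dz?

Let u = z**2 + 1, so du = 2*z dz. When z = 0, u = 1; when z = 1, u = 2.
The integral becomes ∫ u**3 du from 1 to 2, with antiderivative u**4/4.
Back in z: F(z) = (z**2 + 1)**4/4.
Then F(1) - F(0) = (4) - (1/4) = 15/4.

15/4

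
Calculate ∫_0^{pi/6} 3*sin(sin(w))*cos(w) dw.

Let u = sin(w), so du = cos(w) dw. When w = 0, u = 0; when w = pi/6, u = 1/2.
The integral becomes 3·∫ sin(u) du from 0 to 1/2, with antiderivative -3*cos(u).
Back in w: F(w) = -3*cos(sin(w)).
Then F(pi/6) - F(0) = (-3*cos(1/2)) - (-3) = 3 - 3*cos(1/2).

3 - 3*cos(1/2)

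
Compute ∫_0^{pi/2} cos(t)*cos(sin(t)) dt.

sin(1)

Let u = sin(t), so du = cos(t) dt. When t = 0, u = 0; when t = pi/2, u = 1.
The integral becomes ∫ cos(u) du from 0 to 1, with antiderivative sin(u).
Back in t: F(t) = sin(sin(t)).
Then F(pi/2) - F(0) = (sin(1)) - (0) = sin(1).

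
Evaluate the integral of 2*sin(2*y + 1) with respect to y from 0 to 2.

Let u = 2*y + 1, so du = 2 dy. When y = 0, u = 1; when y = 2, u = 5.
The integral becomes ∫ sin(u) du from 1 to 5, with antiderivative -cos(u).
Back in y: F(y) = -cos(2*y + 1).
Then F(2) - F(0) = (-cos(5)) - (-cos(1)) = -cos(5) + cos(1).

-cos(5) + cos(1)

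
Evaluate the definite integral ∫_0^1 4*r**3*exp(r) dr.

24 - 8*E

Integrate by parts 3 times (u = r^3, dv = 4*exp(r) dr).
An antiderivative is F(r) = (4*r**3 - 12*r**2 + 24*r - 24)*exp(r).
Then F(1) - F(0) = (-8*E) - (-24) = 24 - 8*E.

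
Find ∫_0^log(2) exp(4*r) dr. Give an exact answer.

Let u = exp(r), so du = exp(r) dr. When r = 0, u = 1; when r = log(2), u = 2.
The integral becomes ∫ u**3 du from 1 to 2, with antiderivative u**4/4.
Back in r: F(r) = exp(4*r)/4.
Then F(log(2)) - F(0) = (4) - (1/4) = 15/4.

15/4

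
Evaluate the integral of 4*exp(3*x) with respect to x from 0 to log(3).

104/3

Let u = exp(x), so du = exp(x) dx. When x = 0, u = 1; when x = log(3), u = 3.
The integral becomes 4·∫ u**2 du from 1 to 3, with antiderivative 4*u**3/3.
Back in x: F(x) = 4*exp(3*x)/3.
Then F(log(3)) - F(0) = (36) - (4/3) = 104/3.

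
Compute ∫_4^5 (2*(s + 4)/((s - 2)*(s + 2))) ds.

Factor the denominator: s**2 - 4 = (s + 2)(s - 2).
Partial fractions: 2*(s + 4)/((s - 2)*(s + 2)) = -1/(s + 2) + 3/(s - 2).
An antiderivative is F(s) = 3*log(s - 2) - log(s + 2).
Then F(5) - F(4) = (log(27/7)) - (log(4/3)) = log(81/28).

log(81/28)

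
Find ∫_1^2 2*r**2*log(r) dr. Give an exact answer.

-14/9 + 16*log(2)/3

Integrate by parts once (u = ln r, dv = 2*r**2 dr).
An antiderivative is F(r) = 2*r**3*(3*log(r) - 1)/9.
Then F(2) - F(1) = (-16/9 + 16*log(2)/3) - (-2/9) = -14/9 + 16*log(2)/3.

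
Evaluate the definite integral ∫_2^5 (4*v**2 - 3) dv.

By the power rule, an antiderivative is F(v) = 4*v**3/3 - 3*v.
Then F(5) - F(2) = (455/3) - (14/3) = 147.

147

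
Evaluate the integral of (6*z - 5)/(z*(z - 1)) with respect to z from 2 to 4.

Factor the denominator: z**2 - z = z(z - 1).
Partial fractions: (6*z - 5)/(z*(z - 1)) = 5/z + 1/(z - 1).
An antiderivative is F(z) = 5*log(z) + log(z - 1).
Then F(4) - F(2) = (log(3) + 10*log(2)) - (log(32)) = log(96).

log(96)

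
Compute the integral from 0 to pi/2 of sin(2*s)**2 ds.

Use the identity sin^2(2*s) = (1 - cos(4*s))/2.
An antiderivative is F(s) = s/2 - sin(4*s)/8.
Then F(pi/2) - F(0) = (pi/4) - (0) = pi/4.

pi/4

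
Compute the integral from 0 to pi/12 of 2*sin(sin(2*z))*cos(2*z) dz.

Let u = sin(2*z), so du = 2*cos(2*z) dz. When z = 0, u = 0; when z = pi/12, u = 1/2.
The integral becomes ∫ sin(u) du from 0 to 1/2, with antiderivative -cos(u).
Back in z: F(z) = -cos(sin(2*z)).
Then F(pi/12) - F(0) = (-cos(1/2)) - (-1) = 1 - cos(1/2).

1 - cos(1/2)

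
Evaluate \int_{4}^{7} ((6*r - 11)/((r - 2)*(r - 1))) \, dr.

log(80)

Factor the denominator: r**2 - 3*r + 2 = (r - 1)(r - 2).
Partial fractions: (6*r - 11)/((r - 2)*(r - 1)) = 5/(r - 1) + 1/(r - 2).
An antiderivative is F(r) = log(r - 2) + 5*log(r - 1).
Then F(7) - F(4) = (log(5) + 5*log(2) + 5*log(3)) - (log(2) + 5*log(3)) = log(80).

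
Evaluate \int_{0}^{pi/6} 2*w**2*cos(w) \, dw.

-2 + pi**2/36 + sqrt(3)*pi/3

Integrate by parts twice (u = w^2, dv = 2*cos(w) dw).
An antiderivative is F(w) = 2*w**2*sin(w) + 4*w*cos(w) - 4*sin(w).
Then F(pi/6) - F(0) = (-2 + pi**2/36 + sqrt(3)*pi/3) - (0) = -2 + pi**2/36 + sqrt(3)*pi/3.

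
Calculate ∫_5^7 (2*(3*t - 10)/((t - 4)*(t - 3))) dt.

Factor the denominator: t**2 - 7*t + 12 = (t - 3)(t - 4).
Partial fractions: 2*(3*t - 10)/((t - 4)*(t - 3)) = 2/(t - 3) + 4/(t - 4).
An antiderivative is F(t) = 4*log(t - 4) + 2*log(t - 3).
Then F(7) - F(5) = (4*log(2) + 4*log(3)) - (log(4)) = 2*log(2) + 4*log(3).

2*log(2) + 4*log(3)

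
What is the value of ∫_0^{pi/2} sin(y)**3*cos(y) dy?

Let u = sin(y), so du = cos(y) dy. When y = 0, u = 0; when y = pi/2, u = 1.
The integral becomes ∫ u**3 du from 0 to 1, with antiderivative u**4/4.
Back in y: F(y) = sin(y)**4/4.
Then F(pi/2) - F(0) = (1/4) - (0) = 1/4.

1/4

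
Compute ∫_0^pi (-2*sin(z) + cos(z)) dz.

-4

An antiderivative is F(z) = sin(z) + 2*cos(z).
Then F(pi) - F(0) = (-2) - (2) = -4.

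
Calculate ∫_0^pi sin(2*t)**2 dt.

Use the identity sin^2(2*t) = (1 - cos(4*t))/2.
An antiderivative is F(t) = t/2 - sin(4*t)/8.
Then F(pi) - F(0) = (pi/2) - (0) = pi/2.

pi/2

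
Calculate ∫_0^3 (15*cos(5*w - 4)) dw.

Let u = 5*w - 4, so du = 5 dw. When w = 0, u = -4; when w = 3, u = 11.
The integral becomes 3·∫ cos(u) du from -4 to 11, with antiderivative 3*sin(u).
Back in w: F(w) = 3*sin(5*w - 4).
Then F(3) - F(0) = (3*sin(11)) - (-3*sin(4)) = 3*sin(11) + 3*sin(4).

3*sin(11) + 3*sin(4)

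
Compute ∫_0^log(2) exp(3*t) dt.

7/3

Let u = exp(t), so du = exp(t) dt. When t = 0, u = 1; when t = log(2), u = 2.
The integral becomes ∫ u**2 du from 1 to 2, with antiderivative u**3/3.
Back in t: F(t) = exp(3*t)/3.
Then F(log(2)) - F(0) = (8/3) - (1/3) = 7/3.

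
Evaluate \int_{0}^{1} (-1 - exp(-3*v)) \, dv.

-4/3 + exp(-3)/3

An antiderivative is F(v) = -v + exp(-3*v)/3.
Then F(1) - F(0) = (-1 + exp(-3)/3) - (1/3) = -4/3 + exp(-3)/3.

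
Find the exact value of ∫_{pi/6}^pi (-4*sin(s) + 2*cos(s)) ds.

An antiderivative is F(s) = 2*sin(s) + 4*cos(s).
Then F(pi) - F(pi/6) = (-4) - (1 + 2*sqrt(3)) = -5 - 2*sqrt(3).

-5 - 2*sqrt(3)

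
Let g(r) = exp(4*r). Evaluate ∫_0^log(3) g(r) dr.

20

Let u = exp(r), so du = exp(r) dr. When r = 0, u = 1; when r = log(3), u = 3.
The integral becomes ∫ u**3 du from 1 to 3, with antiderivative u**4/4.
Back in r: F(r) = exp(4*r)/4.
Then F(log(3)) - F(0) = (81/4) - (1/4) = 20.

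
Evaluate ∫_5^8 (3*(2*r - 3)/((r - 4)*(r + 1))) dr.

3*log(2) + 3*log(3)

Factor the denominator: r**2 - 3*r - 4 = (r + 1)(r - 4).
Partial fractions: 3*(2*r - 3)/((r - 4)*(r + 1)) = 3/(r + 1) + 3/(r - 4).
An antiderivative is F(r) = 3*log(r - 4) + 3*log(r + 1).
Then F(8) - F(5) = (6*log(2) + 6*log(3)) - (3*log(2) + 3*log(3)) = 3*log(2) + 3*log(3).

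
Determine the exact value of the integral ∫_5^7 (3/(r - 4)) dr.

log(27)

An antiderivative is F(r) = 3*log(r - 4).
Then F(7) - F(5) = (log(27)) - (0) = log(27).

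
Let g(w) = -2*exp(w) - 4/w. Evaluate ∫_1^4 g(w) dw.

An antiderivative is F(w) = -2*exp(w) - 4*log(w).
Then F(4) - F(1) = (-2*exp(4) - 8*log(2)) - (-2*exp(1)) = -2*exp(4) - 8*log(2) + 2*exp(1).

-2*exp(4) - 8*log(2) + 2*exp(1)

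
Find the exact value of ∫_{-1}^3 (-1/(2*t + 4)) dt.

-log(10)/2 + log(2)/2

An antiderivative is F(t) = -log(2*t + 4)/2.
Then F(3) - F(-1) = (-log(10)/2) - (-log(2)/2) = -log(10)/2 + log(2)/2.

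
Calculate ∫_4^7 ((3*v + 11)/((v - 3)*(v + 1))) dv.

4*log(2) + 2*log(5)

Factor the denominator: v**2 - 2*v - 3 = (v + 1)(v - 3).
Partial fractions: (3*v + 11)/((v - 3)*(v + 1)) = -2/(v + 1) + 5/(v - 3).
An antiderivative is F(v) = 5*log(v - 3) - 2*log(v + 1).
Then F(7) - F(4) = (log(16)) - (-log(25)) = 4*log(2) + 2*log(5).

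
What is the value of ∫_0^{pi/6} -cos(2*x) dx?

An antiderivative is F(x) = -sin(2*x)/2.
Then F(pi/6) - F(0) = (-sqrt(3)/4) - (0) = -sqrt(3)/4.

-sqrt(3)/4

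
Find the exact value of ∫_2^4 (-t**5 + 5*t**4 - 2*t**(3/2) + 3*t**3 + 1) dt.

By the power rule, an antiderivative is F(t) = -t**6/6 - 4*t**(5/2)/5 + t**5 + 3*t**4/4 + t.
Then F(4) - F(2) = (7676/15) - (106/3 - 16*sqrt(2)/5) = 16*sqrt(2)/5 + 2382/5.

16*sqrt(2)/5 + 2382/5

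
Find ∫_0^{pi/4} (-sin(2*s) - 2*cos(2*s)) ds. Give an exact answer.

An antiderivative is F(s) = -sin(2*s) + cos(2*s)/2.
Then F(pi/4) - F(0) = (-1) - (1/2) = -3/2.

-3/2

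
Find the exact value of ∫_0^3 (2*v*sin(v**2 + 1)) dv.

cos(1) - cos(10)

Let u = v**2 + 1, so du = 2*v dv. When v = 0, u = 1; when v = 3, u = 10.
The integral becomes ∫ sin(u) du from 1 to 10, with antiderivative -cos(u).
Back in v: F(v) = -cos(v**2 + 1).
Then F(3) - F(0) = (-cos(10)) - (-cos(1)) = cos(1) - cos(10).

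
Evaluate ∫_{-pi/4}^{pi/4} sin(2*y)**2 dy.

pi/4

Use the identity sin^2(2*y) = (1 - cos(4*y))/2.
An antiderivative is F(y) = y/2 - sin(4*y)/8.
Then F(pi/4) - F(-pi/4) = (pi/8) - (-pi/8) = pi/4.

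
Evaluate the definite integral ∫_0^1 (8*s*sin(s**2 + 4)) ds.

4*cos(4) - 4*cos(5)

Let u = s**2 + 4, so du = 2*s ds. When s = 0, u = 4; when s = 1, u = 5.
The integral becomes 4·∫ sin(u) du from 4 to 5, with antiderivative -4*cos(u).
Back in s: F(s) = -4*cos(s**2 + 4).
Then F(1) - F(0) = (-4*cos(5)) - (-4*cos(4)) = 4*cos(4) - 4*cos(5).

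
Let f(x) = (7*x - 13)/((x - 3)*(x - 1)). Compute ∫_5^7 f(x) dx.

log(54)

Factor the denominator: x**2 - 4*x + 3 = (x - 1)(x - 3).
Partial fractions: (7*x - 13)/((x - 3)*(x - 1)) = 3/(x - 1) + 4/(x - 3).
An antiderivative is F(x) = 4*log(x - 3) + 3*log(x - 1).
Then F(7) - F(5) = (3*log(3) + 11*log(2)) - (10*log(2)) = log(54).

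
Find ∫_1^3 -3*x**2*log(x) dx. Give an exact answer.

Integrate by parts once (u = ln x, dv = -3*x**2 dx).
An antiderivative is F(x) = -x**3*(3*log(x) - 1)/3.
Then F(3) - F(1) = (9 - 27*log(3)) - (1/3) = 26/3 - 27*log(3).

26/3 - 27*log(3)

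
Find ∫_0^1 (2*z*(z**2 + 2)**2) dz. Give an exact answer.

19/3

Let u = z**2 + 2, so du = 2*z dz. When z = 0, u = 2; when z = 1, u = 3.
The integral becomes ∫ u**2 du from 2 to 3, with antiderivative u**3/3.
Back in z: F(z) = (z**2 + 2)**3/3.
Then F(1) - F(0) = (9) - (8/3) = 19/3.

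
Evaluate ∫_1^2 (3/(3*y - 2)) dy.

An antiderivative is F(y) = log(3*y - 2).
Then F(2) - F(1) = (log(4)) - (0) = log(4).

log(4)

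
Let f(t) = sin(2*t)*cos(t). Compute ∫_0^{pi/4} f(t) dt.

2/3 - sqrt(2)/6

Use the identity sin(2*t)cos(t) = [sin(3*t) + sin(t)]/2.
An antiderivative is F(t) = -cos(t)/2 - cos(3*t)/6.
Then F(pi/4) - F(0) = (-sqrt(2)/6) - (-2/3) = 2/3 - sqrt(2)/6.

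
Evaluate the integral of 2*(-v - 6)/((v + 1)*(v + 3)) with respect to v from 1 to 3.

-8*log(2) + 3*log(3)

Factor the denominator: v**2 + 4*v + 3 = (v + 3)(v + 1).
Partial fractions: 2*(-v - 6)/((v + 1)*(v + 3)) = 3/(v + 3) - 5/(v + 1).
An antiderivative is F(v) = -5*log(v + 1) + 3*log(v + 3).
Then F(3) - F(1) = (-7*log(2) + 3*log(3)) - (log(2)) = -8*log(2) + 3*log(3).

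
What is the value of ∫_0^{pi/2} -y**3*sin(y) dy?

Integrate by parts 3 times (u = y^3, dv = -sin(y) dy).
An antiderivative is F(y) = y**3*cos(y) - 3*y**2*sin(y) - 6*y*cos(y) + 6*sin(y).
Then F(pi/2) - F(0) = (6 - 3*pi**2/4) - (0) = 6 - 3*pi**2/4.

6 - 3*pi**2/4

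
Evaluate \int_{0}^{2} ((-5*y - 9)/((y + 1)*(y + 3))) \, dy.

-3*log(5) + log(3)

Factor the denominator: y**2 + 4*y + 3 = (y + 3)(y + 1).
Partial fractions: (-5*y - 9)/((y + 1)*(y + 3)) = -3/(y + 3) - 2/(y + 1).
An antiderivative is F(y) = -2*log(y + 1) - 3*log(y + 3).
Then F(2) - F(0) = (-3*log(5) - 2*log(3)) - (-log(27)) = -3*log(5) + log(3).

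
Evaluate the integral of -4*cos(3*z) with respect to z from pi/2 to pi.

An antiderivative is F(z) = -4*sin(3*z)/3.
Then F(pi) - F(pi/2) = (0) - (4/3) = -4/3.

-4/3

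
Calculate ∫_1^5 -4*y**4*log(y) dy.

12496/25 - 2500*log(5)

Integrate by parts once (u = ln y, dv = -4*y**4 dy).
An antiderivative is F(y) = -4*y**5*(5*log(y) - 1)/25.
Then F(5) - F(1) = (500 - 2500*log(5)) - (4/25) = 12496/25 - 2500*log(5).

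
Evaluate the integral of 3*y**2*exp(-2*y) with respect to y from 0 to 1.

Integrate by parts twice (u = y^2, dv = 3*exp(-2*y) dy).
An antiderivative is F(y) = (-6*y**2 - 6*y - 3)*exp(-2*y)/4.
Then F(1) - F(0) = (-15*exp(-2)/4) - (-3/4) = 3/4 - 15*exp(-2)/4.

3/4 - 15*exp(-2)/4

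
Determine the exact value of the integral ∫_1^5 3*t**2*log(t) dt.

Integrate by parts once (u = ln t, dv = 3*t**2 dt).
An antiderivative is F(t) = t**3*(3*log(t) - 1)/3.
Then F(5) - F(1) = (-125/3 + 125*log(5)) - (-1/3) = -124/3 + 125*log(5).

-124/3 + 125*log(5)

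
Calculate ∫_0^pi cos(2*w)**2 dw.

Use the identity cos^2(2*w) = (1 + cos(4*w))/2.
An antiderivative is F(w) = w/2 + sin(4*w)/8.
Then F(pi) - F(0) = (pi/2) - (0) = pi/2.

pi/2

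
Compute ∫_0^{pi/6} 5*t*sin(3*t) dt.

Integrate by parts once (u = t, dv = 5*sin(3*t) dt).
An antiderivative is F(t) = -5*t*cos(3*t)/3 + 5*sin(3*t)/9.
Then F(pi/6) - F(0) = (5/9) - (0) = 5/9.

5/9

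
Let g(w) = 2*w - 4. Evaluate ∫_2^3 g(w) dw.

By the power rule, an antiderivative is F(w) = w**2 - 4*w.
Then F(3) - F(2) = (-3) - (-4) = 1.

1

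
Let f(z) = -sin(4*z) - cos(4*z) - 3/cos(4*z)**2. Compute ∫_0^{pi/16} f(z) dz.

An antiderivative is F(z) = -sin(4*z)/4 + cos(4*z)/4 - 3*tan(4*z)/4.
Then F(pi/16) - F(0) = (-3/4) - (1/4) = -1.

-1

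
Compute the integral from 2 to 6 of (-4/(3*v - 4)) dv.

-4*log(7)/3

An antiderivative is F(v) = -4*log(3*v - 4)/3.
Then F(6) - F(2) = (-4*log(14)/3) - (-4*log(2)/3) = -4*log(7)/3.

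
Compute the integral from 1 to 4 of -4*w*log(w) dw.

Integrate by parts once (u = ln w, dv = -4*w dw).
An antiderivative is F(w) = -w**2*(2*log(w) - 1).
Then F(4) - F(1) = (16 - 64*log(2)) - (1) = 15 - 64*log(2).

15 - 64*log(2)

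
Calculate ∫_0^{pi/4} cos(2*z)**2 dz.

pi/8

Use the identity cos^2(2*z) = (1 + cos(4*z))/2.
An antiderivative is F(z) = z/2 + sin(4*z)/8.
Then F(pi/4) - F(0) = (pi/8) - (0) = pi/8.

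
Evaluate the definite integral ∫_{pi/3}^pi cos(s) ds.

-sqrt(3)/2

An antiderivative is F(s) = sin(s).
Then F(pi) - F(pi/3) = (0) - (sqrt(3)/2) = -sqrt(3)/2.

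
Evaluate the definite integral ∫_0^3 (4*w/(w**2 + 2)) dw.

-2*log(2) + 2*log(11)

Let u = w**2 + 2, so du = 2*w dw. When w = 0, u = 2; when w = 3, u = 11.
The integral becomes 2·∫ 1/u du from 2 to 11, with antiderivative 2*log(u).
Back in w: F(w) = 2*log(w**2 + 2).
Then F(3) - F(0) = (2*log(11)) - (log(4)) = -2*log(2) + 2*log(11).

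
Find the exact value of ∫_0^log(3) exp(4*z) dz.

20

Let u = exp(z), so du = exp(z) dz. When z = 0, u = 1; when z = log(3), u = 3.
The integral becomes ∫ u**3 du from 1 to 3, with antiderivative u**4/4.
Back in z: F(z) = exp(4*z)/4.
Then F(log(3)) - F(0) = (81/4) - (1/4) = 20.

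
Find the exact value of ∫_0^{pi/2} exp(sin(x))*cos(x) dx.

-1 + E

Let u = sin(x), so du = cos(x) dx. When x = 0, u = 0; when x = pi/2, u = 1.
The integral becomes ∫ exp(u) du from 0 to 1, with antiderivative exp(u).
Back in x: F(x) = exp(sin(x)).
Then F(pi/2) - F(0) = (E) - (1) = -1 + E.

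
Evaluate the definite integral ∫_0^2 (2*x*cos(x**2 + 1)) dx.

Let u = x**2 + 1, so du = 2*x dx. When x = 0, u = 1; when x = 2, u = 5.
The integral becomes ∫ cos(u) du from 1 to 5, with antiderivative sin(u).
Back in x: F(x) = sin(x**2 + 1).
Then F(2) - F(0) = (sin(5)) - (sin(1)) = sin(5) - sin(1).

sin(5) - sin(1)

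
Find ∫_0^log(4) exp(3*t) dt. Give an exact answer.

21

Let u = exp(t), so du = exp(t) dt. When t = 0, u = 1; when t = log(4), u = 4.
The integral becomes ∫ u**2 du from 1 to 4, with antiderivative u**3/3.
Back in t: F(t) = exp(3*t)/3.
Then F(log(4)) - F(0) = (64/3) - (1/3) = 21.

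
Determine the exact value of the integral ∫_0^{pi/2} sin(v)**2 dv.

Use the identity sin^2(v) = (1 - cos(2*v))/2.
An antiderivative is F(v) = v/2 - sin(2*v)/4.
Then F(pi/2) - F(0) = (pi/4) - (0) = pi/4.

pi/4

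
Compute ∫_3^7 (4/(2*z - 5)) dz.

An antiderivative is F(z) = 2*log(2*z - 5).
Then F(7) - F(3) = (log(81)) - (0) = log(81).

log(81)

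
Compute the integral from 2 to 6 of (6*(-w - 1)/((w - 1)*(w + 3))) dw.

Factor the denominator: w**2 + 2*w - 3 = (w + 3)(w - 1).
Partial fractions: 6*(-w - 1)/((w - 1)*(w + 3)) = -3/(w + 3) - 3/(w - 1).
An antiderivative is F(w) = -3*log(w - 1) - 3*log(w + 3).
Then F(6) - F(2) = (-6*log(3) - 3*log(5)) - (-3*log(5)) = -6*log(3).

-6*log(3)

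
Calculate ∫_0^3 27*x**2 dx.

243

Let u = 3*x, so du = 3 dx. When x = 0, u = 0; when x = 3, u = 9.
The integral becomes ∫ u**2 du from 0 to 9, with antiderivative u**3/3.
Back in x: F(x) = 9*x**3.
Then F(3) - F(0) = (243) - (0) = 243.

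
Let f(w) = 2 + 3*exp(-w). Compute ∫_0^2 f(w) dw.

7 - 3*exp(-2)

An antiderivative is F(w) = 2*w - 3*exp(-w).
Then F(2) - F(0) = (4 - 3*exp(-2)) - (-3) = 7 - 3*exp(-2).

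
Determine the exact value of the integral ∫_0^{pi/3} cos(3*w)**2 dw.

pi/6

Use the identity cos^2(3*w) = (1 + cos(6*w))/2.
An antiderivative is F(w) = w/2 + sin(6*w)/12.
Then F(pi/3) - F(0) = (pi/6) - (0) = pi/6.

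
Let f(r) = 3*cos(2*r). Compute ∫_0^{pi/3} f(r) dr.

3*sqrt(3)/4

An antiderivative is F(r) = 3*sin(2*r)/2.
Then F(pi/3) - F(0) = (3*sqrt(3)/4) - (0) = 3*sqrt(3)/4.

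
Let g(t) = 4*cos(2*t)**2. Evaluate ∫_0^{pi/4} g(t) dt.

pi/2

Use the identity cos^2(2*t) = (1 + cos(4*t))/2.
An antiderivative is F(t) = 2*t + sin(4*t)/2.
Then F(pi/4) - F(0) = (pi/2) - (0) = pi/2.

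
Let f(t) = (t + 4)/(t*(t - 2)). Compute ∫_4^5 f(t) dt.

Factor the denominator: t**2 - 2*t = t(t - 2).
Partial fractions: (t + 4)/(t*(t - 2)) = -2/t + 3/(t - 2).
An antiderivative is F(t) = -2*log(t) + 3*log(t - 2).
Then F(5) - F(4) = (log(27/25)) - (-log(2)) = log(54/25).

log(54/25)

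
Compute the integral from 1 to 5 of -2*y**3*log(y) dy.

Integrate by parts once (u = ln y, dv = -2*y**3 dy).
An antiderivative is F(y) = -y**4*(4*log(y) - 1)/8.
Then F(5) - F(1) = (625/8 - 625*log(5)/2) - (1/8) = 78 - 625*log(5)/2.

78 - 625*log(5)/2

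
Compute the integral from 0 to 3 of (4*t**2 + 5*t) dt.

117/2

By the power rule, an antiderivative is F(t) = 4*t**3/3 + 5*t**2/2.
Then F(3) - F(0) = (117/2) - (0) = 117/2.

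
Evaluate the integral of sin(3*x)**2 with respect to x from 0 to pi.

pi/2

Use the identity sin^2(3*x) = (1 - cos(6*x))/2.
An antiderivative is F(x) = x/2 - sin(6*x)/12.
Then F(pi) - F(0) = (pi/2) - (0) = pi/2.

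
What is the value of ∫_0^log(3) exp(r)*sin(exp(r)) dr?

cos(1) - cos(3)

Let u = exp(r), so du = exp(r) dr. When r = 0, u = 1; when r = log(3), u = 3.
The integral becomes ∫ sin(u) du from 1 to 3, with antiderivative -cos(u).
Back in r: F(r) = -cos(exp(r)).
Then F(log(3)) - F(0) = (-cos(3)) - (-cos(1)) = cos(1) - cos(3).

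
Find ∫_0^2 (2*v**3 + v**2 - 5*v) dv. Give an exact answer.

2/3

By the power rule, an antiderivative is F(v) = v**4/2 + v**3/3 - 5*v**2/2.
Then F(2) - F(0) = (2/3) - (0) = 2/3.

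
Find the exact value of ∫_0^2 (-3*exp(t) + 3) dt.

An antiderivative is F(t) = 3*t - 3*exp(t).
Then F(2) - F(0) = (6 - 3*exp(2)) - (-3) = 9 - 3*exp(2).

9 - 3*exp(2)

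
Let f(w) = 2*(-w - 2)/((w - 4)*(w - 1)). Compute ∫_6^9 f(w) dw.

Factor the denominator: w**2 - 5*w + 4 = (w - 1)(w - 4).
Partial fractions: 2*(-w - 2)/((w - 4)*(w - 1)) = 2/(w - 1) - 4/(w - 4).
An antiderivative is F(w) = -4*log(w - 4) + 2*log(w - 1).
Then F(9) - F(6) = (-4*log(5) + 6*log(2)) - (log(25/16)) = -6*log(5) + 10*log(2).

-6*log(5) + 10*log(2)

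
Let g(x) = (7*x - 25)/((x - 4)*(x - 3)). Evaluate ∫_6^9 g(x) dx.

Factor the denominator: x**2 - 7*x + 12 = (x - 3)(x - 4).
Partial fractions: (7*x - 25)/((x - 4)*(x - 3)) = 4/(x - 3) + 3/(x - 4).
An antiderivative is F(x) = 3*log(x - 4) + 4*log(x - 3).
Then F(9) - F(6) = (4*log(2) + 4*log(3) + 3*log(5)) - (3*log(2) + 4*log(3)) = log(2) + 3*log(5).

log(2) + 3*log(5)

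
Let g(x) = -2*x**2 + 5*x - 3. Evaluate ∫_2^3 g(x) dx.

By the power rule, an antiderivative is F(x) = -2*x**3/3 + 5*x**2/2 - 3*x.
Then F(3) - F(2) = (-9/2) - (-4/3) = -19/6.

-19/6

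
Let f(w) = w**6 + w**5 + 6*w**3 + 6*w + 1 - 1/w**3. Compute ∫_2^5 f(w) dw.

20601453/1400

By the power rule, an antiderivative is F(w) = w**7/7 + w**6/6 + 3*w**4/2 + 3*w**2 + w + 1/(2*w**2).
Then F(5) - F(2) = (15521521/1050) - (11269/168) = 20601453/1400.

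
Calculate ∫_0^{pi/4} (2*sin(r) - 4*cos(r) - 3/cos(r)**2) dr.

An antiderivative is F(r) = -4*sin(r) - 2*cos(r) - 3*tan(r).
Then F(pi/4) - F(0) = (-3*sqrt(2) - 3) - (-2) = -3*sqrt(2) - 1.

-3*sqrt(2) - 1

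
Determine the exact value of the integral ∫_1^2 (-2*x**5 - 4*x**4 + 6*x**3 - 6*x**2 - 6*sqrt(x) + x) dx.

-159/5 - 8*sqrt(2)

By the power rule, an antiderivative is F(x) = -x**6/3 - 4*x**5/5 + 3*x**4/2 - 4*x**(3/2) - 2*x**3 + x**2/2.
Then F(2) - F(1) = (-554/15 - 8*sqrt(2)) - (-77/15) = -159/5 - 8*sqrt(2).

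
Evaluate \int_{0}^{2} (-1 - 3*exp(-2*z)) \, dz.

-7/2 + 3*exp(-4)/2

An antiderivative is F(z) = -z + 3*exp(-2*z)/2.
Then F(2) - F(0) = (-2 + 3*exp(-4)/2) - (3/2) = -7/2 + 3*exp(-4)/2.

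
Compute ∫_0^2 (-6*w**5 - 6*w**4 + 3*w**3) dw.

-452/5

By the power rule, an antiderivative is F(w) = -w**6 - 6*w**5/5 + 3*w**4/4.
Then F(2) - F(0) = (-452/5) - (0) = -452/5.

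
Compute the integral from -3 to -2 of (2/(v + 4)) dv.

log(4)

An antiderivative is F(v) = 2*log(v + 4).
Then F(-2) - F(-3) = (log(4)) - (0) = log(4).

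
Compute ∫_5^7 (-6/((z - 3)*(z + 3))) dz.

log(5/8)

Factor the denominator: z**2 - 9 = (z + 3)(z - 3).
Partial fractions: -6/((z - 3)*(z + 3)) = 1/(z + 3) - 1/(z - 3).
An antiderivative is F(z) = -log(z - 3) + log(z + 3).
Then F(7) - F(5) = (log(5/2)) - (log(4)) = log(5/8).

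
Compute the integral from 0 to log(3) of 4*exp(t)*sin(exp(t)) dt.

4*cos(1) - 4*cos(3)

Let u = exp(t), so du = exp(t) dt. When t = 0, u = 1; when t = log(3), u = 3.
The integral becomes 4·∫ sin(u) du from 1 to 3, with antiderivative -4*cos(u).
Back in t: F(t) = -4*cos(exp(t)).
Then F(log(3)) - F(0) = (-4*cos(3)) - (-4*cos(1)) = 4*cos(1) - 4*cos(3).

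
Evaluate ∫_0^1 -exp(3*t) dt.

1/3 - exp(3)/3

An antiderivative is F(t) = -exp(3*t)/3.
Then F(1) - F(0) = (-exp(3)/3) - (-1/3) = 1/3 - exp(3)/3.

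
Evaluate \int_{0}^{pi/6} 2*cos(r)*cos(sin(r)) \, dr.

2*sin(1/2)

Let u = sin(r), so du = cos(r) dr. When r = 0, u = 0; when r = pi/6, u = 1/2.
The integral becomes 2·∫ cos(u) du from 0 to 1/2, with antiderivative 2*sin(u).
Back in r: F(r) = 2*sin(sin(r)).
Then F(pi/6) - F(0) = (2*sin(1/2)) - (0) = 2*sin(1/2).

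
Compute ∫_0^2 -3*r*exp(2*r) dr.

-9*exp(4)/4 - 3/4

Integrate by parts once (u = r, dv = -3*exp(2*r) dr).
An antiderivative is F(r) = (-6*r + 3)*exp(2*r)/4.
Then F(2) - F(0) = (-9*exp(4)/4) - (3/4) = -9*exp(4)/4 - 3/4.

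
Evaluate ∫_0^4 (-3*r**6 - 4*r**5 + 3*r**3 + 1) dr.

By the power rule, an antiderivative is F(r) = -3*r**7/7 - 2*r**6/3 + 3*r**4/4 + r.
Then F(4) - F(0) = (-200684/21) - (0) = -200684/21.

-200684/21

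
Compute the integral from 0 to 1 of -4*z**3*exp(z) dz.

Integrate by parts 3 times (u = z^3, dv = -4*exp(z) dz).
An antiderivative is F(z) = (-4*z**3 + 12*z**2 - 24*z + 24)*exp(z).
Then F(1) - F(0) = (8*E) - (24) = -24 + 8*E.

-24 + 8*E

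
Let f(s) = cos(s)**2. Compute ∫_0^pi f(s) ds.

Use the identity cos^2(s) = (1 + cos(2*s))/2.
An antiderivative is F(s) = s/2 + sin(2*s)/4.
Then F(pi) - F(0) = (pi/2) - (0) = pi/2.

pi/2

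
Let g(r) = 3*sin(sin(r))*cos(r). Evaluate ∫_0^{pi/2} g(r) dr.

Let u = sin(r), so du = cos(r) dr. When r = 0, u = 0; when r = pi/2, u = 1.
The integral becomes 3·∫ sin(u) du from 0 to 1, with antiderivative -3*cos(u).
Back in r: F(r) = -3*cos(sin(r)).
Then F(pi/2) - F(0) = (-3*cos(1)) - (-3) = 3 - 3*cos(1).

3 - 3*cos(1)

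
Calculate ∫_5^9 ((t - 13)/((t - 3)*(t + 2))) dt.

-3*log(7) - 2*log(3) + 3*log(11)

Factor the denominator: t**2 - t - 6 = (t + 2)(t - 3).
Partial fractions: (t - 13)/((t - 3)*(t + 2)) = 3/(t + 2) - 2/(t - 3).
An antiderivative is F(t) = -2*log(t - 3) + 3*log(t + 2).
Then F(9) - F(5) = (-2*log(3) - 2*log(2) + 3*log(11)) - (-2*log(2) + 3*log(7)) = -3*log(7) - 2*log(3) + 3*log(11).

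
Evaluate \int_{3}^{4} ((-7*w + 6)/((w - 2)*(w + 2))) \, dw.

-5*log(3) - 7*log(2) + 5*log(5)

Factor the denominator: w**2 - 4 = (w + 2)(w - 2).
Partial fractions: (-7*w + 6)/((w - 2)*(w + 2)) = -5/(w + 2) - 2/(w - 2).
An antiderivative is F(w) = -2*log(w - 2) - 5*log(w + 2).
Then F(4) - F(3) = (-5*log(3) - 7*log(2)) - (-5*log(5)) = -5*log(3) - 7*log(2) + 5*log(5).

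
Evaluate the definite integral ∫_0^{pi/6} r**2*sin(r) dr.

Integrate by parts twice (u = r^2, dv = sin(r) dr).
An antiderivative is F(r) = -r**2*cos(r) + 2*r*sin(r) + 2*cos(r).
Then F(pi/6) - F(0) = (-sqrt(3)*pi**2/72 + pi/6 + sqrt(3)) - (2) = -2 - sqrt(3)*pi**2/72 + pi/6 + sqrt(3).

-2 - sqrt(3)*pi**2/72 + pi/6 + sqrt(3)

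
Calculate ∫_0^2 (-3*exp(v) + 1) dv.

5 - 3*exp(2)

An antiderivative is F(v) = v - 3*exp(v).
Then F(2) - F(0) = (2 - 3*exp(2)) - (-3) = 5 - 3*exp(2).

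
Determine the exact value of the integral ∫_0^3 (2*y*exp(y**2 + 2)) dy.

Let u = y**2 + 2, so du = 2*y dy. When y = 0, u = 2; when y = 3, u = 11.
The integral becomes ∫ exp(u) du from 2 to 11, with antiderivative exp(u).
Back in y: F(y) = exp(y**2 + 2).
Then F(3) - F(0) = (exp(11)) - (exp(2)) = -exp(2) + exp(11).

-exp(2) + exp(11)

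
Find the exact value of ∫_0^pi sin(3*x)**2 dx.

pi/2

Use the identity sin^2(3*x) = (1 - cos(6*x))/2.
An antiderivative is F(x) = x/2 - sin(6*x)/12.
Then F(pi) - F(0) = (pi/2) - (0) = pi/2.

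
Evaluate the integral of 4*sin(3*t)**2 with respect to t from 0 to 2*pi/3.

4*pi/3

Use the identity sin^2(3*t) = (1 - cos(6*t))/2.
An antiderivative is F(t) = 2*t - sin(6*t)/3.
Then F(2*pi/3) - F(0) = (4*pi/3) - (0) = 4*pi/3.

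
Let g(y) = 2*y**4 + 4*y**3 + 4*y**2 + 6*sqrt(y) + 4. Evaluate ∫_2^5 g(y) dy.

By the power rule, an antiderivative is F(y) = 2*y**5/5 + y**4 + 4*y**(3/2) + 4*y**3/3 + 4*y.
Then F(5) - F(2) = (20*sqrt(5) + 6185/3) - (8*sqrt(2) + 712/15) = -8*sqrt(2) + 20*sqrt(5) + 10071/5.

-8*sqrt(2) + 20*sqrt(5) + 10071/5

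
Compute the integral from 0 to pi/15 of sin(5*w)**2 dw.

-sqrt(3)/40 + pi/30

Use the identity sin^2(5*w) = (1 - cos(10*w))/2.
An antiderivative is F(w) = w/2 - sin(10*w)/20.
Then F(pi/15) - F(0) = (-sqrt(3)/40 + pi/30) - (0) = -sqrt(3)/40 + pi/30.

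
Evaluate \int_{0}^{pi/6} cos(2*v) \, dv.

An antiderivative is F(v) = sin(2*v)/2.
Then F(pi/6) - F(0) = (sqrt(3)/4) - (0) = sqrt(3)/4.

sqrt(3)/4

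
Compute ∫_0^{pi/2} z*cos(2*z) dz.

-1/2

Integrate by parts once (u = z, dv = cos(2*z) dz).
An antiderivative is F(z) = z*sin(2*z)/2 + cos(2*z)/4.
Then F(pi/2) - F(0) = (-1/4) - (1/4) = -1/2.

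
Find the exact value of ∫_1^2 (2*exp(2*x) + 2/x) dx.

-exp(2) + log(4) + exp(4)

An antiderivative is F(x) = exp(2*x) + 2*log(x).
Then F(2) - F(1) = (log(4) + exp(4)) - (exp(2)) = -exp(2) + log(4) + exp(4).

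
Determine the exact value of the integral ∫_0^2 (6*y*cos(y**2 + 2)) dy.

Let u = y**2 + 2, so du = 2*y dy. When y = 0, u = 2; when y = 2, u = 6.
The integral becomes 3·∫ cos(u) du from 2 to 6, with antiderivative 3*sin(u).
Back in y: F(y) = 3*sin(y**2 + 2).
Then F(2) - F(0) = (3*sin(6)) - (3*sin(2)) = -3*sin(2) + 3*sin(6).

-3*sin(2) + 3*sin(6)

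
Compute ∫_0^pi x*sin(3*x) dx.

pi/3

Integrate by parts once (u = x, dv = sin(3*x) dx).
An antiderivative is F(x) = -x*cos(3*x)/3 + sin(3*x)/9.
Then F(pi) - F(0) = (pi/3) - (0) = pi/3.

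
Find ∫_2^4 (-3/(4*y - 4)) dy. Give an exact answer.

-3*log(3)/4

An antiderivative is F(y) = -3*log(4*y - 4)/4.
Then F(4) - F(2) = (-3*log(12)/4) - (-3*log(2)/2) = -3*log(3)/4.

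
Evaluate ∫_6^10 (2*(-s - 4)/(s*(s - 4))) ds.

-6*log(3) + 2*log(5)

Factor the denominator: s**2 - 4*s = s(s - 4).
Partial fractions: 2*(-s - 4)/(s*(s - 4)) = 2/s - 4/(s - 4).
An antiderivative is F(s) = 2*log(s) - 4*log(s - 4).
Then F(10) - F(6) = (-4*log(3) - 2*log(2) + 2*log(5)) - (log(9/4)) = -6*log(3) + 2*log(5).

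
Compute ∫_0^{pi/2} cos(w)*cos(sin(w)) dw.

sin(1)

Let u = sin(w), so du = cos(w) dw. When w = 0, u = 0; when w = pi/2, u = 1.
The integral becomes ∫ cos(u) du from 0 to 1, with antiderivative sin(u).
Back in w: F(w) = sin(sin(w)).
Then F(pi/2) - F(0) = (sin(1)) - (0) = sin(1).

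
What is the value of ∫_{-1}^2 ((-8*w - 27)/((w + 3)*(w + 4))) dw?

-3*log(5) - 2*log(2)

Factor the denominator: w**2 + 7*w + 12 = (w + 4)(w + 3).
Partial fractions: (-8*w - 27)/((w + 3)*(w + 4)) = -5/(w + 4) - 3/(w + 3).
An antiderivative is F(w) = -3*log(w + 3) - 5*log(w + 4).
Then F(2) - F(-1) = (-5*log(3) - 3*log(5) - 5*log(2)) - (-5*log(3) - 3*log(2)) = -3*log(5) - 2*log(2).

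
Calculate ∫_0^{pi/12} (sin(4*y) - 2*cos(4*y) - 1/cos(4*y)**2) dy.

1/8 - sqrt(3)/2

An antiderivative is F(y) = -sin(4*y)/2 - cos(4*y)/4 - tan(4*y)/4.
Then F(pi/12) - F(0) = (-sqrt(3)/2 - 1/8) - (-1/4) = 1/8 - sqrt(3)/2.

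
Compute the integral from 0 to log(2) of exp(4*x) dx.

15/4

Let u = exp(x), so du = exp(x) dx. When x = 0, u = 1; when x = log(2), u = 2.
The integral becomes ∫ u**3 du from 1 to 2, with antiderivative u**4/4.
Back in x: F(x) = exp(4*x)/4.
Then F(log(2)) - F(0) = (4) - (1/4) = 15/4.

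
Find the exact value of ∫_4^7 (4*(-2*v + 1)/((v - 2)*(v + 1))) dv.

Factor the denominator: v**2 - v - 2 = (v + 1)(v - 2).
Partial fractions: 4*(-2*v + 1)/((v - 2)*(v + 1)) = -4/(v + 1) - 4/(v - 2).
An antiderivative is F(v) = -4*log(v - 2) - 4*log(v + 1).
Then F(7) - F(4) = (-12*log(2) - 4*log(5)) - (-4*log(5) - 4*log(2)) = -8*log(2).

-8*log(2)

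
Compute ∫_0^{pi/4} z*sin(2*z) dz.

Integrate by parts once (u = z, dv = sin(2*z) dz).
An antiderivative is F(z) = -z*cos(2*z)/2 + sin(2*z)/4.
Then F(pi/4) - F(0) = (1/4) - (0) = 1/4.

1/4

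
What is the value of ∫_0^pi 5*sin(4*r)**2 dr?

5*pi/2

Use the identity sin^2(4*r) = (1 - cos(8*r))/2.
An antiderivative is F(r) = 5*r/2 - 5*sin(8*r)/16.
Then F(pi) - F(0) = (5*pi/2) - (0) = 5*pi/2.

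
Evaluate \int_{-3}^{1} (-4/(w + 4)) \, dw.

-4*log(5)

An antiderivative is F(w) = -4*log(w + 4).
Then F(1) - F(-3) = (-4*log(5)) - (0) = -4*log(5).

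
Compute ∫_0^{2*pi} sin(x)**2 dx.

pi

Use the identity sin^2(x) = (1 - cos(2*x))/2.
An antiderivative is F(x) = x/2 - sin(2*x)/4.
Then F(2*pi) - F(0) = (pi) - (0) = pi.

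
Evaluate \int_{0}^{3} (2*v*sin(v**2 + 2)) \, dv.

cos(2) - cos(11)

Let u = v**2 + 2, so du = 2*v dv. When v = 0, u = 2; when v = 3, u = 11.
The integral becomes ∫ sin(u) du from 2 to 11, with antiderivative -cos(u).
Back in v: F(v) = -cos(v**2 + 2).
Then F(3) - F(0) = (-cos(11)) - (-cos(2)) = cos(2) - cos(11).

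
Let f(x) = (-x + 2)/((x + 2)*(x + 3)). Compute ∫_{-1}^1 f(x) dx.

Factor the denominator: x**2 + 5*x + 6 = (x + 3)(x + 2).
Partial fractions: (-x + 2)/((x + 2)*(x + 3)) = -5/(x + 3) + 4/(x + 2).
An antiderivative is F(x) = 4*log(x + 2) - 5*log(x + 3).
Then F(1) - F(-1) = (-10*log(2) + 4*log(3)) - (-log(32)) = log(81/32).

log(81/32)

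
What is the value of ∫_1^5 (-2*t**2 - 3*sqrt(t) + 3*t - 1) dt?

-146/3 - 10*sqrt(5)

By the power rule, an antiderivative is F(t) = -2*t**(3/2) - 2*t**3/3 + 3*t**2/2 - t.
Then F(5) - F(1) = (-305/6 - 10*sqrt(5)) - (-13/6) = -146/3 - 10*sqrt(5).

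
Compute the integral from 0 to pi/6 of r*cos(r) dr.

Integrate by parts once (u = r, dv = cos(r) dr).
An antiderivative is F(r) = r*sin(r) + cos(r).
Then F(pi/6) - F(0) = (pi/12 + sqrt(3)/2) - (1) = -1 + pi/12 + sqrt(3)/2.

-1 + pi/12 + sqrt(3)/2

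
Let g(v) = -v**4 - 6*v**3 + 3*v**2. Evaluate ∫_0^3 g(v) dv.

-1431/10

By the power rule, an antiderivative is F(v) = -v**5/5 - 3*v**4/2 + v**3.
Then F(3) - F(0) = (-1431/10) - (0) = -1431/10.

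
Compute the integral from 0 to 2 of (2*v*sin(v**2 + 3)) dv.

cos(3) - cos(7)

Let u = v**2 + 3, so du = 2*v dv. When v = 0, u = 3; when v = 2, u = 7.
The integral becomes ∫ sin(u) du from 3 to 7, with antiderivative -cos(u).
Back in v: F(v) = -cos(v**2 + 3).
Then F(2) - F(0) = (-cos(7)) - (-cos(3)) = cos(3) - cos(7).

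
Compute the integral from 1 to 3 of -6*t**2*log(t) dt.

52/3 - 54*log(3)

Integrate by parts once (u = ln t, dv = -6*t**2 dt).
An antiderivative is F(t) = -2*t**3*(3*log(t) - 1)/3.
Then F(3) - F(1) = (18 - 54*log(3)) - (2/3) = 52/3 - 54*log(3).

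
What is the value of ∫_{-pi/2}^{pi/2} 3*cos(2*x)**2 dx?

Use the identity cos^2(2*x) = (1 + cos(4*x))/2.
An antiderivative is F(x) = 3*x/2 + 3*sin(4*x)/8.
Then F(pi/2) - F(-pi/2) = (3*pi/4) - (-3*pi/4) = 3*pi/2.

3*pi/2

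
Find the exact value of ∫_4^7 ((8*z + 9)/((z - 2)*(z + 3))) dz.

Factor the denominator: z**2 + z - 6 = (z + 3)(z - 2).
Partial fractions: (8*z + 9)/((z - 2)*(z + 3)) = 3/(z + 3) + 5/(z - 2).
An antiderivative is F(z) = 5*log(z - 2) + 3*log(z + 3).
Then F(7) - F(4) = (3*log(2) + 8*log(5)) - (5*log(2) + 3*log(7)) = -3*log(7) - 2*log(2) + 8*log(5).

-3*log(7) - 2*log(2) + 8*log(5)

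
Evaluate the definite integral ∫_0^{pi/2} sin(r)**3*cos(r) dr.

Let u = sin(r), so du = cos(r) dr. When r = 0, u = 0; when r = pi/2, u = 1.
The integral becomes ∫ u**3 du from 0 to 1, with antiderivative u**4/4.
Back in r: F(r) = sin(r)**4/4.
Then F(pi/2) - F(0) = (1/4) - (0) = 1/4.

1/4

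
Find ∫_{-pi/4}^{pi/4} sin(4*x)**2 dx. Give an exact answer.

pi/4

Use the identity sin^2(4*x) = (1 - cos(8*x))/2.
An antiderivative is F(x) = x/2 - sin(8*x)/16.
Then F(pi/4) - F(-pi/4) = (pi/8) - (-pi/8) = pi/4.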